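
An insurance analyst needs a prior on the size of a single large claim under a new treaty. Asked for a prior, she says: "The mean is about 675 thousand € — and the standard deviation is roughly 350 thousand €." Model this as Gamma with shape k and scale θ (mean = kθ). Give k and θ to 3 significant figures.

For Gamma(k, scale θ): mean = kθ, variance = kθ², so CV = 1/√k.
CV = SD/mean = 350/675 = 0.5185, hence k = 1/CV² = 3.72.
Then θ = mean/k = 675/3.72 = 181.

k ≈ 3.72, θ ≈ 181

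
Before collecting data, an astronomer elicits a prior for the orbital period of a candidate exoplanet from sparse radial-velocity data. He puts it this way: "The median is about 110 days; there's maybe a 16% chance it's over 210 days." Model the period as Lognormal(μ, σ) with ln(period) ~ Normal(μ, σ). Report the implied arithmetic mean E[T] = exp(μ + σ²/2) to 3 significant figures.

If T ~ Lognormal(μ,σ) then ln T ~ Normal(μ,σ), so the p-quantile of ln T is μ + z_p·σ.
ln(110) = 4.7 and ln(210) = 5.347; z_{0.5} = 0, z_{0.84} = 0.9945.
σ = (5.347 − 4.7)/(0.9945 − (0)) = 0.650.
μ = 4.7 − (0)·0.650 = 4.700.
E[T] = exp(μ + σ²/2) = exp(4.700 + 0.2114) = 136 days.

E[T] ≈ 136 days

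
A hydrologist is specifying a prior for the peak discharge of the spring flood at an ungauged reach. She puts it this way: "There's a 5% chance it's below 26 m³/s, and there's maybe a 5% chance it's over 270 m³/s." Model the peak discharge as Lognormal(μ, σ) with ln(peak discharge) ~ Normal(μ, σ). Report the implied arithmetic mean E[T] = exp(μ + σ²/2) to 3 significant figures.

E[T] ≈ 108 m³/s

If T ~ Lognormal(μ,σ) then ln T ~ Normal(μ,σ), so the p-quantile of ln T is μ + z_p·σ.
ln(26) = 3.258 and ln(270) = 5.598; z_{0.05} = -1.645, z_{0.95} = 1.645.
σ = (5.598 − 3.258)/(1.645 − (-1.645)) = 0.711.
μ = 3.258 − (-1.645)·0.711 = 4.428.
E[T] = exp(μ + σ²/2) = exp(4.428 + 0.2531) = 108 m³/s.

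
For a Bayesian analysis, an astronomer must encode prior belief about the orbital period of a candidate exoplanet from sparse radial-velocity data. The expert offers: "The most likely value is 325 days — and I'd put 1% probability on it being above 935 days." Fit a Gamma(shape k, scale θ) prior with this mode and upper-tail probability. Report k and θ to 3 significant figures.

k ≈ 5.07, θ ≈ 79.8

Gamma(k,θ) with k>1 has mode (k−1)θ, so θ = 325/(k−1).
Need P(X < 935) = 0.99 with θ tied to k this way. Start at k = 2, θ = 325: P(X<935) ≈ 0.782.
Too low — raise k to concentrate. Iterating converges to k ≈ 5.07.
Then θ = 325/(5.07−1) ≈ 79.8.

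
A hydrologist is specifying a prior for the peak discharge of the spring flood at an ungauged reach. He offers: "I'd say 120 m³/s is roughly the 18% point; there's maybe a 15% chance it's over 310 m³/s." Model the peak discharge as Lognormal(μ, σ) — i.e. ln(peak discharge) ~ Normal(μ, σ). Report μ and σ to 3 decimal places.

If T ~ Lognormal(μ,σ) then ln T ~ Normal(μ,σ), so the p-quantile of ln T is μ + z_p·σ.
ln(120) = 4.787 and ln(310) = 5.737; z_{0.18} = -0.9154, z_{0.85} = 1.036.
σ = (5.737 − 4.787)/(1.036 − (-0.9154)) = 0.486.
μ = 4.787 − (-0.9154)·0.486 = 5.233.

μ ≈ 5.233, σ ≈ 0.486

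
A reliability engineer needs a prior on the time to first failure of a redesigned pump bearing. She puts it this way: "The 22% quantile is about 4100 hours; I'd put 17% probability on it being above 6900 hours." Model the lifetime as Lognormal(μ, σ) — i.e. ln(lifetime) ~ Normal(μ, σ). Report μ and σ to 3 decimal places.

If T ~ Lognormal(μ,σ) then ln T ~ Normal(μ,σ), so the p-quantile of ln T is μ + z_p·σ.
ln(4100) = 8.319 and ln(6900) = 8.839; z_{0.22} = -0.7722, z_{0.83} = 0.9542.
σ = (8.839 − 8.319)/(0.9542 − (-0.7722)) = 0.302.
μ = 8.319 − (-0.7722)·0.302 = 8.552.

μ ≈ 8.552, σ ≈ 0.302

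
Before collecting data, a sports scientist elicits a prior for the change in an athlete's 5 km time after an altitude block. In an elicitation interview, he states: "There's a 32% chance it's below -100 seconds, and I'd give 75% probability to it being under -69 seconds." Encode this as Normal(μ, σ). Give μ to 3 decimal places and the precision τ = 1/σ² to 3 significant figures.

μ = -87.306, τ = 0.00136

For Normal(μ,σ), the p-quantile is μ + z_p·σ. Here z_{0.32} = -0.4677, z_{0.75} = 0.6745.
So -100 = μ − 0.4677σ and -69 = μ + 0.6745σ.
Subtracting: σ = (-69 − -100)/(0.6745 − (-0.4677)) = 27.141.
Then μ = -100 − (-0.4677)·27.141 = -87.306.
Precision τ = 1/σ² = 1/27.14² = 0.00136.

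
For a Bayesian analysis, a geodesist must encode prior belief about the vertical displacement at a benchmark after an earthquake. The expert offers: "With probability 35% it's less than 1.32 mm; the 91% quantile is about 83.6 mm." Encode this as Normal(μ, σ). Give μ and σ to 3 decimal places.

For Normal(μ,σ), the p-quantile is μ + z_p·σ. Here z_{0.35} = -0.3853, z_{0.91} = 1.341.
So 1.32 = μ − 0.3853σ and 83.6 = μ + 1.341σ.
Subtracting: σ = (83.6 − 1.32)/(1.341 − (-0.3853)) = 47.669.
Then μ = 1.32 − (-0.3853)·47.669 = 19.688.

μ = 19.688, σ = 47.669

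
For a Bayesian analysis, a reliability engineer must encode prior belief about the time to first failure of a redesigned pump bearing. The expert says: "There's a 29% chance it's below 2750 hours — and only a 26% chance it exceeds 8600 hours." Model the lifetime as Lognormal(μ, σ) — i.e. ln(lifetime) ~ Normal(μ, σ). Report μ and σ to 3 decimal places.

μ ≈ 8.447, σ ≈ 0.953

If T ~ Lognormal(μ,σ) then ln T ~ Normal(μ,σ), so the p-quantile of ln T is μ + z_p·σ.
ln(2750) = 7.919 and ln(8600) = 9.06; z_{0.29} = -0.5534, z_{0.74} = 0.6433.
σ = (9.06 − 7.919)/(0.6433 − (-0.5534)) = 0.953.
μ = 7.919 − (-0.5534)·0.953 = 8.447.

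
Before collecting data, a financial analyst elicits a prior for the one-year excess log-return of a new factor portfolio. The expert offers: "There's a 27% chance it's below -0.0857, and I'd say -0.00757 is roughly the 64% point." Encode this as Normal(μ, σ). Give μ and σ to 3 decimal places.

For Normal(μ,σ), the p-quantile is μ + z_p·σ. Here z_{0.27} = -0.6128, z_{0.64} = 0.3585.
So -0.0857 = μ − 0.6128σ and -0.00757 = μ + 0.3585σ.
Subtracting: σ = (-0.00757 − -0.0857)/(0.3585 − (-0.6128)) = 0.080.
Then μ = -0.0857 − (-0.6128)·0.080 = -0.036.

μ = -0.036, σ = 0.080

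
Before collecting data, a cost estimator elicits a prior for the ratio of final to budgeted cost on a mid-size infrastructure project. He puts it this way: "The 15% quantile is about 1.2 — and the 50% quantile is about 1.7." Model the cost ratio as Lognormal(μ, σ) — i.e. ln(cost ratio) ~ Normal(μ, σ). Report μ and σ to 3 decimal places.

μ ≈ 0.531, σ ≈ 0.336

If T ~ Lognormal(μ,σ) then ln T ~ Normal(μ,σ), so the p-quantile of ln T is μ + z_p·σ.
ln(1.2) = 0.1823 and ln(1.7) = 0.5306; z_{0.15} = -1.036, z_{0.5} = 0.
σ = (0.5306 − 0.1823)/(0 − (-1.036)) = 0.336.
μ = 0.1823 − (-1.036)·0.336 = 0.531.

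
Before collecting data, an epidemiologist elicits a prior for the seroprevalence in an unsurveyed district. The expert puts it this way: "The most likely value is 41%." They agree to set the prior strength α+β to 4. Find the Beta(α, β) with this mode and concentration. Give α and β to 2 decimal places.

α = 1.82, β = 2.18

For α,β > 1 the Beta mode is (α−1)/(α+β−2). With α+β = 4, the mode is (α−1)/2.
Set (α−1)/2 = 0.41 → α = 1 + 0.41·2 = 1.82.
β = 4 − α = 2.18.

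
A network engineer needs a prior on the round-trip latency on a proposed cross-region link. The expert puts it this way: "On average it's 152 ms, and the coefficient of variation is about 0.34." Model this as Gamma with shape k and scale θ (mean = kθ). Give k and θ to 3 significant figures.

For Gamma(k, scale θ): mean = kθ, variance = kθ², so CV = 1/√k.
CV = 0.34, hence k = 1/CV² = 8.65.
Then θ = mean/k = 152/8.65 = 17.6.

k ≈ 8.65, θ ≈ 17.6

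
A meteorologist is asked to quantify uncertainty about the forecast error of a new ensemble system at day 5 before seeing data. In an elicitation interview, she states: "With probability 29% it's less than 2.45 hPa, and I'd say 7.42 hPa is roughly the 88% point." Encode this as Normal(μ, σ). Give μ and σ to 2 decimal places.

μ = 4.04, σ = 2.88

The p-quantile of Normal(μ,σ) is μ + z_p·σ, with z_{0.29} = -0.5534 and z_{0.88} = 1.175.
Eliminate σ: μ = (z₂·x₁ − z₁·x₂)/(z₂ − z₁) = (1.175·2.45 − (-0.5534)·7.42)/1.728 = 4.04.
Then σ = (x₂ − x₁)/(z₂ − z₁) = (7.42 − 2.45)/1.728 = 2.88.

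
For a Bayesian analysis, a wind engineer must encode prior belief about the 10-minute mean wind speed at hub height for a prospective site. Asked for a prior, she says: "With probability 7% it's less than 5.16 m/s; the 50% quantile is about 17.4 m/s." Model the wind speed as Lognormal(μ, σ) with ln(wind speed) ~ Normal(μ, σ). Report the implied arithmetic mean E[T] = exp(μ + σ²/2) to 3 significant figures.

E[T] ≈ 24.4 m/s

If T ~ Lognormal(μ,σ) then ln T ~ Normal(μ,σ), so the p-quantile of ln T is μ + z_p·σ.
ln(5.16) = 1.641 and ln(17.4) = 2.856; z_{0.07} = -1.476, z_{0.5} = 0.
σ = (2.856 − 1.641)/(0 − (-1.476)) = 0.824.
μ = 1.641 − (-1.476)·0.824 = 2.856.
E[T] = exp(μ + σ²/2) = exp(2.856 + 0.3392) = 24.4 m/s.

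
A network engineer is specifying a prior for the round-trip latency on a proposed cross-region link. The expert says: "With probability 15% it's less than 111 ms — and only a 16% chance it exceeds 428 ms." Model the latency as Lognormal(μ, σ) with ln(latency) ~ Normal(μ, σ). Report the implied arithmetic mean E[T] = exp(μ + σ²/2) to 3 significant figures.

If T ~ Lognormal(μ,σ) then ln T ~ Normal(μ,σ), so the p-quantile of ln T is μ + z_p·σ.
ln(111) = 4.71 and ln(428) = 6.059; z_{0.15} = -1.036, z_{0.84} = 0.9945.
σ = (6.059 − 4.71)/(0.9945 − (-1.036)) = 0.665.
μ = 4.71 − (-1.036)·0.665 = 5.398.
E[T] = exp(μ + σ²/2) = exp(5.398 + 0.2208) = 276 ms.

E[T] ≈ 276 ms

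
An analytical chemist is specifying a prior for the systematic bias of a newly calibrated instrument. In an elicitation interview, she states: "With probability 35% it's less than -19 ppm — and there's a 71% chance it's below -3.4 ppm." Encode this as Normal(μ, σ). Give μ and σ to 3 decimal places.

μ = -12.596, σ = 16.619

The p-quantile of Normal(μ,σ) is μ + z_p·σ, with z_{0.35} = -0.3853 and z_{0.71} = 0.5534.
Eliminate σ: μ = (z₂·x₁ − z₁·x₂)/(z₂ − z₁) = (0.5534·-19 − (-0.3853)·-3.4)/0.9387 = -12.596.
Then σ = (x₂ − x₁)/(z₂ − z₁) = (-3.4 − -19)/0.9387 = 16.619.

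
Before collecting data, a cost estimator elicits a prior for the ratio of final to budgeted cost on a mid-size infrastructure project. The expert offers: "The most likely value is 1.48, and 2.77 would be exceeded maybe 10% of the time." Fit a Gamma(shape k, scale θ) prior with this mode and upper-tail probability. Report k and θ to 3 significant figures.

k ≈ 5.86, θ ≈ 0.304

Gamma(k,θ) with k>1 has mode (k−1)θ, so θ = 1.48/(k−1).
Need P(X < 2.77) = 0.9 with θ tied to k this way. Start at k = 2, θ = 1.48: P(X<2.77) ≈ 0.558.
Too low — raise k to concentrate. Iterating converges to k ≈ 5.86.
Then θ = 1.48/(5.86−1) ≈ 0.304.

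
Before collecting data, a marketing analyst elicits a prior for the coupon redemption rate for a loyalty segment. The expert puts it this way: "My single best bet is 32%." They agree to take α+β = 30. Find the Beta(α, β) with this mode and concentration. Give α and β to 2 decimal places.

For α,β > 1 the Beta mode is (α−1)/(α+β−2). With α+β = 30, the mode is (α−1)/28.
Set (α−1)/28 = 0.32 → α = 1 + 0.32·28 = 9.96.
β = 30 − α = 20.04.

α = 9.96, β = 20.04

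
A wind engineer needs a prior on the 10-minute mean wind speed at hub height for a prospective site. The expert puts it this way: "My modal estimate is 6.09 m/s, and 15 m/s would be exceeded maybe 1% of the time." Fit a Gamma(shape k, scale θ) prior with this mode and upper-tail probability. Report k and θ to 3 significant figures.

Gamma(k,θ) with k>1 has mode (k−1)θ, so θ = 6.09/(k−1).
Need P(X < 15) = 0.99 with θ tied to k this way. Start at k = 2, θ = 6.09: P(X<15) ≈ 0.705.
Too low — raise k to concentrate. Iterating converges to k ≈ 6.8.
Then θ = 6.09/(6.8−1) ≈ 1.05.

k ≈ 6.8, θ ≈ 1.05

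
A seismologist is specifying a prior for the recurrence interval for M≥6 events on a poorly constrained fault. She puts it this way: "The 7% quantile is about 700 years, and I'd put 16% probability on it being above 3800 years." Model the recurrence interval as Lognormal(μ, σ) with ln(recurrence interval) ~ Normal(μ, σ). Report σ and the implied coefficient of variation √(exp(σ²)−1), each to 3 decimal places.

σ ≈ 0.685, CV ≈ 0.774

If T ~ Lognormal(μ,σ) then ln T ~ Normal(μ,σ), so the p-quantile of ln T is μ + z_p·σ.
ln(700) = 6.551 and ln(3800) = 8.243; z_{0.07} = -1.476, z_{0.84} = 0.9945.
σ = (8.243 − 6.551)/(0.9945 − (-1.476)) = 0.685.
μ = 6.551 − (-1.476)·0.685 = 7.562.
CV = √(exp(σ²)−1) = √(exp(0.4690)−1) = 0.774.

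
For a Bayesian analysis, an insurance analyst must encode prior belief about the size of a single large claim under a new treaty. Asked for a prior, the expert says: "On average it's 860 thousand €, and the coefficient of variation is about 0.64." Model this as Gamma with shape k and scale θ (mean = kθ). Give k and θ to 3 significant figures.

For Gamma(k, scale θ): mean = kθ, variance = kθ², so CV = 1/√k.
CV = 0.64, hence k = 1/CV² = 2.44.
Then θ = mean/k = 860/2.44 = 352.

k ≈ 2.44, θ ≈ 352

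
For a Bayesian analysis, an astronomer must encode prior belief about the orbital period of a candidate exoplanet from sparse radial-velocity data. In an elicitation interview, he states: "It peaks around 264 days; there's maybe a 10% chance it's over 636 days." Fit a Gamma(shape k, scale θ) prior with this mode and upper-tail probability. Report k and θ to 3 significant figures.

Gamma(k,θ) with k>1 has mode (k−1)θ, so θ = 264/(k−1).
Need P(X < 636) = 0.9 with θ tied to k this way. Start at k = 2, θ = 264: P(X<636) ≈ 0.694.
Too low — raise k to concentrate. Iterating converges to k ≈ 3.49.
Then θ = 264/(3.49−1) ≈ 106.

k ≈ 3.49, θ ≈ 106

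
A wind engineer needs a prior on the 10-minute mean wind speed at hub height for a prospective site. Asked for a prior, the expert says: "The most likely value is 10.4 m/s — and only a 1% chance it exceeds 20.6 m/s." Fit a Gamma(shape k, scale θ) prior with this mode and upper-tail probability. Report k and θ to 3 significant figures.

k ≈ 11.5, θ ≈ 0.987

Gamma(k,θ) with k>1 has mode (k−1)θ, so θ = 10.4/(k−1).
Need P(X < 20.6) = 0.99 with θ tied to k this way. Start at k = 2, θ = 10.4: P(X<20.6) ≈ 0.589.
Too low — raise k to concentrate. Iterating converges to k ≈ 11.5.
Then θ = 10.4/(11.5−1) ≈ 0.987.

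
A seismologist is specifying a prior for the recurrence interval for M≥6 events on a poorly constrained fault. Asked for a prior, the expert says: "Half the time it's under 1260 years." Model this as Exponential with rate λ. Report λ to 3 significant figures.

Exponential median = ln 2 / λ, so λ = ln 2 / 1260.0 = 0.00055.

λ ≈ 0.00055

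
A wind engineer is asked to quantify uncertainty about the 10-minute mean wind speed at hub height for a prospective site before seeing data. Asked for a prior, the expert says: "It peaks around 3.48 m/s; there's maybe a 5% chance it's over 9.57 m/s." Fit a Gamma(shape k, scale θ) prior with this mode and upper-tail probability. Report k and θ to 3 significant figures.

Gamma(k,θ) with k>1 has mode (k−1)θ, so θ = 3.48/(k−1).
Need P(X < 9.57) = 0.95 with θ tied to k this way. Start at k = 2, θ = 3.48: P(X<9.57) ≈ 0.760.
Too low — raise k to concentrate. Iterating converges to k ≈ 3.62.
Then θ = 3.48/(3.62−1) ≈ 1.33.

k ≈ 3.62, θ ≈ 1.33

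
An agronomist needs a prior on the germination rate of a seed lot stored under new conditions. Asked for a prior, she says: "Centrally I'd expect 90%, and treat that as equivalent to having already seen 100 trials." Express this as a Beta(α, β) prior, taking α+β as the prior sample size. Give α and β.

α = 90, β = 10

Under the effective-sample-size interpretation, Beta(α, β) has prior mean α/(α+β) and prior sample size α+β.
So α+β = 100 and α/(α+β) = 0.9, giving α = 0.9·100 = 90 and β = 100 − 90 = 10.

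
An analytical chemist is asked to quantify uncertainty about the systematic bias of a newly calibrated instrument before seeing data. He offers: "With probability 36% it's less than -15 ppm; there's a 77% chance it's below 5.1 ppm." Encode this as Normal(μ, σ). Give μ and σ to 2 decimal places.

μ = -8.43, σ = 18.32

The p-quantile of Normal(μ,σ) is μ + z_p·σ, with z_{0.36} = -0.3585 and z_{0.77} = 0.7388.
Eliminate σ: μ = (z₂·x₁ − z₁·x₂)/(z₂ − z₁) = (0.7388·-15 − (-0.3585)·5.1)/1.097 = -8.43.
Then σ = (x₂ − x₁)/(z₂ − z₁) = (5.1 − -15)/1.097 = 18.32.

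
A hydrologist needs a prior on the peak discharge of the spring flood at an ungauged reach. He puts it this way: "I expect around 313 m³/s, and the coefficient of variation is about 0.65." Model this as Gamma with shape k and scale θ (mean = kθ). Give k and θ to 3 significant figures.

k ≈ 2.37, θ ≈ 132

For Gamma(k, scale θ): mean = kθ, variance = kθ², so CV = 1/√k.
CV = 0.65, hence k = 1/CV² = 2.37.
Then θ = mean/k = 313/2.37 = 132.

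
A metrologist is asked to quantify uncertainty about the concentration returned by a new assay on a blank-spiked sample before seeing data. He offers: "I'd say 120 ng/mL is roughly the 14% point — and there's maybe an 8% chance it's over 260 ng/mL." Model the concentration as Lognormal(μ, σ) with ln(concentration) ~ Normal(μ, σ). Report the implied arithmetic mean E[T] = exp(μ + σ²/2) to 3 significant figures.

E[T] ≈ 176 ng/mL

If T ~ Lognormal(μ,σ) then ln T ~ Normal(μ,σ), so the p-quantile of ln T is μ + z_p·σ.
ln(120) = 4.787 and ln(260) = 5.561; z_{0.14} = -1.08, z_{0.92} = 1.405.
σ = (5.561 − 4.787)/(1.405 − (-1.08)) = 0.311.
μ = 4.787 − (-1.08)·0.311 = 5.124.
E[T] = exp(μ + σ²/2) = exp(5.124 + 0.0484) = 176 ng/mL.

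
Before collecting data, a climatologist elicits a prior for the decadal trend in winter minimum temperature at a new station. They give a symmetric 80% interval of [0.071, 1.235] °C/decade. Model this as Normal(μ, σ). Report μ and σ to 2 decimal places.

A symmetric 80% interval runs μ ± z·σ with z = 1.282.
Half-width = 0.582, so σ = 0.582/1.282 = 0.45.
μ is the interval midpoint, 0.65.

μ = 0.65, σ = 0.45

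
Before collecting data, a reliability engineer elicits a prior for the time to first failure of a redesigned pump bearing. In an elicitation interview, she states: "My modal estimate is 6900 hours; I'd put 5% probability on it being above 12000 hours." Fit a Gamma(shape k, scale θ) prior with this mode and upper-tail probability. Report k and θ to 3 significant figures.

k ≈ 10.1, θ ≈ 757

Gamma(k,θ) with k>1 has mode (k−1)θ, so θ = 6900/(k−1).
Need P(X < 12000) = 0.95 with θ tied to k this way. Start at k = 2, θ = 6900: P(X<12000) ≈ 0.519.
Too low — raise k to concentrate. Iterating converges to k ≈ 10.1.
Then θ = 6900/(10.1−1) ≈ 757.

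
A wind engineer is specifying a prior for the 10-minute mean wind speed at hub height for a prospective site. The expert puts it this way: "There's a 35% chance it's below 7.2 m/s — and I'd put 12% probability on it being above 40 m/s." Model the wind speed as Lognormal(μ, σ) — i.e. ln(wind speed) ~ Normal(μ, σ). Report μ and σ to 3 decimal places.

μ ≈ 2.398, σ ≈ 1.099

If T ~ Lognormal(μ,σ) then ln T ~ Normal(μ,σ), so the p-quantile of ln T is μ + z_p·σ.
ln(7.2) = 1.974 and ln(40) = 3.689; z_{0.35} = -0.3853, z_{0.88} = 1.175.
σ = (3.689 − 1.974)/(1.175 − (-0.3853)) = 1.099.
μ = 1.974 − (-0.3853)·1.099 = 2.398.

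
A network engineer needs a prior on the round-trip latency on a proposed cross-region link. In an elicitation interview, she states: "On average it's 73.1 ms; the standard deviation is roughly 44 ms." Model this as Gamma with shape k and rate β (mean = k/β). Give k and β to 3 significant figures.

k ≈ 2.76, β ≈ 0.0378

For Gamma(k, rate β): mean = k/β, variance = k/β², so CV = 1/√k.
CV = SD/mean = 44/73.1 = 0.6019, hence k = 1/CV² = 2.76.
Then β = k/mean = 2.76/73.1 = 0.0378.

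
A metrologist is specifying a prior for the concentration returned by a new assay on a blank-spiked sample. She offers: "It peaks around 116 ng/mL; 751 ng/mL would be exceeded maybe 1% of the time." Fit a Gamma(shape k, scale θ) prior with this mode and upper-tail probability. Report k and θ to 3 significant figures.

k ≈ 2.04, θ ≈ 112

Gamma(k,θ) with k>1 has mode (k−1)θ, so θ = 116/(k−1).
Need P(X < 751) = 0.99 with θ tied to k this way. Start at k = 2, θ = 116: P(X<751) ≈ 0.988.
Too low — raise k to concentrate. Iterating converges to k ≈ 2.04.
Then θ = 116/(2.04−1) ≈ 112.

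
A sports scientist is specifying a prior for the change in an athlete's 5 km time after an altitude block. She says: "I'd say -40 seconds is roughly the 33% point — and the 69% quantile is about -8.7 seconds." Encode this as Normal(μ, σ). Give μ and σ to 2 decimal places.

The p-quantile of Normal(μ,σ) is μ + z_p·σ, with z_{0.33} = -0.4399 and z_{0.69} = 0.4959.
Eliminate σ: μ = (z₂·x₁ − z₁·x₂)/(z₂ − z₁) = (0.4959·-40 − (-0.4399)·-8.7)/0.9358 = -25.29.
Then σ = (x₂ − x₁)/(z₂ − z₁) = (-8.7 − -40)/0.9358 = 33.45.

μ = -25.29, σ = 33.45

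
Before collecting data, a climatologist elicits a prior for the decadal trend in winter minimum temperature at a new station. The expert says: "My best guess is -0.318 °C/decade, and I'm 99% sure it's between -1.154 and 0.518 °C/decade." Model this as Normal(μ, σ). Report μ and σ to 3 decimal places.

μ = -0.318, σ = 0.325

A symmetric 99% interval runs μ ± z·σ with z = 2.576.
Half-width = 0.836, so σ = 0.836/2.576 = 0.325.
μ is the stated best guess, -0.318.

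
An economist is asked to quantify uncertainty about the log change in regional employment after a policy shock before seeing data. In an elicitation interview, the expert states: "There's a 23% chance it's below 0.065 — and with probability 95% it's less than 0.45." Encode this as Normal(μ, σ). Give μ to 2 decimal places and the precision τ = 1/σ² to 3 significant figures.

The p-quantile of Normal(μ,σ) is μ + z_p·σ, with z_{0.23} = -0.7388 and z_{0.95} = 1.645.
Eliminate σ: μ = (z₂·x₁ − z₁·x₂)/(z₂ − z₁) = (1.645·0.065 − (-0.7388)·0.45)/2.384 = 0.18.
Then σ = (x₂ − x₁)/(z₂ − z₁) = (0.45 − 0.065)/2.384 = 0.16.
Precision τ = 1/σ² = 1/0.1615² = 38.3.

μ = 0.18, τ = 38.3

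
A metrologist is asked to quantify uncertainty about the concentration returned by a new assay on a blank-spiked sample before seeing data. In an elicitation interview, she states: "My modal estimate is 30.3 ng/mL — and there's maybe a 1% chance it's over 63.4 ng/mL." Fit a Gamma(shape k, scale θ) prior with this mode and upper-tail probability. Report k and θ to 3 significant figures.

k ≈ 9.93, θ ≈ 3.39

Gamma(k,θ) with k>1 has mode (k−1)θ, so θ = 30.3/(k−1).
Need P(X < 63.4) = 0.99 with θ tied to k this way. Start at k = 2, θ = 30.3: P(X<63.4) ≈ 0.618.
Too low — raise k to concentrate. Iterating converges to k ≈ 9.93.
Then θ = 30.3/(9.93−1) ≈ 3.39.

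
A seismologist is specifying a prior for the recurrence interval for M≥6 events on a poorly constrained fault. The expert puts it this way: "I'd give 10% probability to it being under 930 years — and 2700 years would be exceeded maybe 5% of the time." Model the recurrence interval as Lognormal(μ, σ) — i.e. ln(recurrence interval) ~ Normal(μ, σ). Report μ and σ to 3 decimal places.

μ ≈ 7.302, σ ≈ 0.364

If T ~ Lognormal(μ,σ) then ln T ~ Normal(μ,σ), so the p-quantile of ln T is μ + z_p·σ.
ln(930) = 6.835 and ln(2700) = 7.901; z_{0.1} = -1.282, z_{0.95} = 1.645.
σ = (7.901 − 6.835)/(1.645 − (-1.282)) = 0.364.
μ = 6.835 − (-1.282)·0.364 = 7.302.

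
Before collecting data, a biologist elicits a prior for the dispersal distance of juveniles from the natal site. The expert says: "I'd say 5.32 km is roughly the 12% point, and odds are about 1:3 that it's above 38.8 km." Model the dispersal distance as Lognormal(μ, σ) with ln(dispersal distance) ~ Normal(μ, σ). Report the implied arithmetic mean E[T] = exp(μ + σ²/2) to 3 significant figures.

If T ~ Lognormal(μ,σ) then ln T ~ Normal(μ,σ), so the p-quantile of ln T is μ + z_p·σ.
ln(5.32) = 1.671 and ln(38.8) = 3.658; z_{0.12} = -1.175, z_{0.75} = 0.6745.
σ = (3.658 − 1.671)/(0.6745 − (-1.175)) = 1.074.
μ = 1.671 − (-1.175)·1.074 = 2.934.
E[T] = exp(μ + σ²/2) = exp(2.934 + 0.5771) = 33.5 km.

E[T] ≈ 33.5 km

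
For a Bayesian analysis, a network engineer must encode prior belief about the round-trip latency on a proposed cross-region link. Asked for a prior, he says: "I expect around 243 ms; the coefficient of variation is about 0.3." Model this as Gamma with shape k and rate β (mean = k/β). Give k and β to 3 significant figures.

For Gamma(k, rate β): mean = k/β, variance = k/β², so CV = 1/√k.
CV = 0.3, hence k = 1/CV² = 11.1.
Then β = k/mean = 11.1/243 = 0.0457.

k ≈ 11.1, β ≈ 0.0457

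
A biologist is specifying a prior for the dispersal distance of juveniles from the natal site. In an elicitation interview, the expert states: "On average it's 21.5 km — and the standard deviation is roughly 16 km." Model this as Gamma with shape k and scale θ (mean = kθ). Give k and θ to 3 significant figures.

k ≈ 1.81, θ ≈ 11.9

For Gamma(k, scale θ): mean = kθ, variance = kθ², so CV = 1/√k.
CV = SD/mean = 16/21.5 = 0.7442, hence k = 1/CV² = 1.81.
Then θ = mean/k = 21.5/1.81 = 11.9.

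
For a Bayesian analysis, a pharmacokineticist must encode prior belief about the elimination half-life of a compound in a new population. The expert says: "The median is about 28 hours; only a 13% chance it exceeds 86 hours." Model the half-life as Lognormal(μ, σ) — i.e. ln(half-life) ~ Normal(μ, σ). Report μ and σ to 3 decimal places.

μ ≈ 3.332, σ ≈ 0.996

If T ~ Lognormal(μ,σ) then ln T ~ Normal(μ,σ), so the p-quantile of ln T is μ + z_p·σ.
ln(28) = 3.332 and ln(86) = 4.454; z_{0.5} = 0, z_{0.87} = 1.126.
σ = (4.454 − 3.332)/(1.126 − (0)) = 0.996.
μ = 3.332 − (0)·0.996 = 3.332.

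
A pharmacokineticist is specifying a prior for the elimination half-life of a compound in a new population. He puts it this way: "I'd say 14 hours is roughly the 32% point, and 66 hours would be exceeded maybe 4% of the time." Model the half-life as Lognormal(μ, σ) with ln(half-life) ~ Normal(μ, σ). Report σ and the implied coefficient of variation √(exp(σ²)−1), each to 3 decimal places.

σ ≈ 0.699, CV ≈ 0.794

If T ~ Lognormal(μ,σ) then ln T ~ Normal(μ,σ), so the p-quantile of ln T is μ + z_p·σ.
ln(14) = 2.639 and ln(66) = 4.19; z_{0.32} = -0.4677, z_{0.96} = 1.751.
σ = (4.19 − 2.639)/(1.751 − (-0.4677)) = 0.699.
μ = 2.639 − (-0.4677)·0.699 = 2.966.
CV = √(exp(σ²)−1) = √(exp(0.4886)−1) = 0.794.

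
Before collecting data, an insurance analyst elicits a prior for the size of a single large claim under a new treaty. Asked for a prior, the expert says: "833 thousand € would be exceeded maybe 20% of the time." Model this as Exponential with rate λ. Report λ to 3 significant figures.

P(T > 833.0) = e^(−λ·833.0) = 0.2, so λ = −ln(0.2)/833.0 = 0.00193.

λ ≈ 0.00193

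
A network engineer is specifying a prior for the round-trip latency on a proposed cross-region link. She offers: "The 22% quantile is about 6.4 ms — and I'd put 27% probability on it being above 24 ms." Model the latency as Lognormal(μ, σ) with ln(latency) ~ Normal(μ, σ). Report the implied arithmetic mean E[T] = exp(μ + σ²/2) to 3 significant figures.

If T ~ Lognormal(μ,σ) then ln T ~ Normal(μ,σ), so the p-quantile of ln T is μ + z_p·σ.
ln(6.4) = 1.856 and ln(24) = 3.178; z_{0.22} = -0.7722, z_{0.73} = 0.6128.
σ = (3.178 − 1.856)/(0.6128 − (-0.7722)) = 0.954.
μ = 1.856 − (-0.7722)·0.954 = 2.593.
E[T] = exp(μ + σ²/2) = exp(2.593 + 0.4554) = 21.1 ms.

E[T] ≈ 21.1 ms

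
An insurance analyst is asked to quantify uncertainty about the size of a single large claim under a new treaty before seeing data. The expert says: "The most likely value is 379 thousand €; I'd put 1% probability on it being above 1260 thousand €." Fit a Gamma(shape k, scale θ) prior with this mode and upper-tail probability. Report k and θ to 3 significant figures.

Gamma(k,θ) with k>1 has mode (k−1)θ, so θ = 379/(k−1).
Need P(X < 1260) = 0.99 with θ tied to k this way. Start at k = 2, θ = 379: P(X<1260) ≈ 0.844.
Too low — raise k to concentrate. Iterating converges to k ≈ 4.04.
Then θ = 379/(4.04−1) ≈ 125.

k ≈ 4.04, θ ≈ 125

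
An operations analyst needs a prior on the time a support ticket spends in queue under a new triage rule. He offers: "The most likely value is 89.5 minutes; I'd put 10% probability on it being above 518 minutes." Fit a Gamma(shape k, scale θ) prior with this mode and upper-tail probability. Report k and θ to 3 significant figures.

Gamma(k,θ) with k>1 has mode (k−1)θ, so θ = 89.5/(k−1).
Need P(X < 518) = 0.9 with θ tied to k this way. Start at k = 2, θ = 89.5: P(X<518) ≈ 0.979.
Too high — lower k to spread out. Iterating converges to k ≈ 1.55.
Then θ = 89.5/(1.55−1) ≈ 161.

k ≈ 1.55, θ ≈ 161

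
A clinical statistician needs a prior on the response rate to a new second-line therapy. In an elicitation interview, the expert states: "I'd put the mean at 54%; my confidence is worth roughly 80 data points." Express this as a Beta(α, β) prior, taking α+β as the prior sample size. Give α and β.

α = 43.2, β = 36.8

Under the effective-sample-size interpretation, Beta(α, β) has prior mean α/(α+β) and prior sample size α+β.
So α+β = 80 and α/(α+β) = 0.54, giving α = 0.54·80 = 43.2 and β = 80 − 43.2 = 36.8.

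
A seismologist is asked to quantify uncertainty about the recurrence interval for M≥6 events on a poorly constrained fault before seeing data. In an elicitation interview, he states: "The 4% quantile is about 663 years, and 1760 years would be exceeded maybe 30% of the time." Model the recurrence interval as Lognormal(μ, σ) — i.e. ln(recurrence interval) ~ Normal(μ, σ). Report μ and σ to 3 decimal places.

μ ≈ 7.248, σ ≈ 0.429

If T ~ Lognormal(μ,σ) then ln T ~ Normal(μ,σ), so the p-quantile of ln T is μ + z_p·σ.
ln(663) = 6.497 and ln(1760) = 7.473; z_{0.04} = -1.751, z_{0.7} = 0.5244.
σ = (7.473 − 6.497)/(0.5244 − (-1.751)) = 0.429.
μ = 6.497 − (-1.751)·0.429 = 7.248.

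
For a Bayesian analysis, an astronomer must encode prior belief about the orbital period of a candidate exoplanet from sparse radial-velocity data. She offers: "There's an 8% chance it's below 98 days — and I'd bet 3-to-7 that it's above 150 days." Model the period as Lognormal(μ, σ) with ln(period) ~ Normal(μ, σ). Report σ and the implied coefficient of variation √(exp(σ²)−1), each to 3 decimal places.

σ ≈ 0.221, CV ≈ 0.223

If T ~ Lognormal(μ,σ) then ln T ~ Normal(μ,σ), so the p-quantile of ln T is μ + z_p·σ.
ln(98) = 4.585 and ln(150) = 5.011; z_{0.08} = -1.405, z_{0.7} = 0.5244.
σ = (5.011 − 4.585)/(0.5244 − (-1.405)) = 0.221.
μ = 4.585 − (-1.405)·0.221 = 4.895.
CV = √(exp(σ²)−1) = √(exp(0.0487)−1) = 0.223.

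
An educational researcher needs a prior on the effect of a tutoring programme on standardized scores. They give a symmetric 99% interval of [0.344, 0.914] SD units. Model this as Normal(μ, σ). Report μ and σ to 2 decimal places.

A symmetric 99% interval runs μ ± z·σ with z = 2.576.
Half-width = 0.285, so σ = 0.285/2.576 = 0.11.
μ is the interval midpoint, 0.63.

μ = 0.63, σ = 0.11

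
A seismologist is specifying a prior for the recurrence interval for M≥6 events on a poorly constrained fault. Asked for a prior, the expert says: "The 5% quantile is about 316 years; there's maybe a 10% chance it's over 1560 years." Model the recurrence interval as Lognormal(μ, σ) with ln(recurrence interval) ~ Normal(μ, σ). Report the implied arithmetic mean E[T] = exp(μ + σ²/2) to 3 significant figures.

If T ~ Lognormal(μ,σ) then ln T ~ Normal(μ,σ), so the p-quantile of ln T is μ + z_p·σ.
ln(316) = 5.756 and ln(1560) = 7.352; z_{0.05} = -1.645, z_{0.9} = 1.282.
σ = (7.352 − 5.756)/(1.282 − (-1.645)) = 0.546.
μ = 5.756 − (-1.645)·0.546 = 6.653.
E[T] = exp(μ + σ²/2) = exp(6.653 + 0.1488) = 900 years.

E[T] ≈ 900 years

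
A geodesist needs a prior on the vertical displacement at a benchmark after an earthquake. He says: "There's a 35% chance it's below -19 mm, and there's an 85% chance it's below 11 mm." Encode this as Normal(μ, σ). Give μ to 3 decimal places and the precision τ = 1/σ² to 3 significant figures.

μ = -10.869, τ = 0.00225

For Normal(μ,σ), the p-quantile is μ + z_p·σ. Here z_{0.35} = -0.3853, z_{0.85} = 1.036.
So -19 = μ − 0.3853σ and 11 = μ + 1.036σ.
Subtracting: σ = (11 − -19)/(1.036 − (-0.3853)) = 21.101.
Then μ = -19 − (-0.3853)·21.101 = -10.869.
Precision τ = 1/σ² = 1/21.1² = 0.00225.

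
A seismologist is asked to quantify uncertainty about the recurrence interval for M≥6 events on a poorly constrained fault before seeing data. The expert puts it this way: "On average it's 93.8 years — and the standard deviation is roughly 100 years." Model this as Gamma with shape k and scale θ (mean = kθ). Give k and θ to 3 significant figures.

For Gamma(k, scale θ): mean = kθ, variance = kθ², so CV = 1/√k.
CV = SD/mean = 100/93.8 = 1.066, hence k = 1/CV² = 0.88.
Then θ = mean/k = 93.8/0.88 = 107.

k ≈ 0.88, θ ≈ 107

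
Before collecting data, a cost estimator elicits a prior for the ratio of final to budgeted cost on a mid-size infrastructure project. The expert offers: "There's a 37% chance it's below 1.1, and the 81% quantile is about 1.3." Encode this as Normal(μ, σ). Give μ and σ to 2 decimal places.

μ = 1.15, σ = 0.17

For Normal(μ,σ), the p-quantile is μ + z_p·σ. Here z_{0.37} = -0.3319, z_{0.81} = 0.8779.
So 1.1 = μ − 0.3319σ and 1.3 = μ + 0.8779σ.
Subtracting: σ = (1.3 − 1.1)/(0.8779 − (-0.3319)) = 0.17.
Then μ = 1.1 − (-0.3319)·0.17 = 1.15.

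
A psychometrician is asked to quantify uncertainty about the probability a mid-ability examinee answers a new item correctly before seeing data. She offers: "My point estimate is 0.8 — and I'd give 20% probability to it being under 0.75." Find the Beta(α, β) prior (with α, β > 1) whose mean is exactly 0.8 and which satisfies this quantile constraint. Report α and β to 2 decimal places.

With mean 0.8 fixed, write α = 0.8s, β = 0.2s where s = α+β.
Need P(θ < 0.75) = 0.2 under Beta(0.8s, 0.2s). Normal approximation: (q−m)/√(m(1−m)/s) ≈ z_{0.2} = -0.842, so s ≈ 0.8·0.2·(-0.842)²/(0.75−0.8)² = 45.3.
At s = 45.3: P(θ<0.75) ≈ 0.193. Adjusting to match 0.2 gives s ≈ 42.35.
So α = 0.8·42.35 ≈ 33.88, β = 0.2·42.35 ≈ 8.47.

α ≈ 33.88, β ≈ 8.47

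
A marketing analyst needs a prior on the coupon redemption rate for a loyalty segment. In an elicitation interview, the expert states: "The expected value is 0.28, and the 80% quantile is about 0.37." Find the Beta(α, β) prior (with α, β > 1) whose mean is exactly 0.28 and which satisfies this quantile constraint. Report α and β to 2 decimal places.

With mean 0.28 fixed, write α = 0.28s, β = 0.72s where s = α+β.
Need P(θ < 0.37) = 0.8 under Beta(0.28s, 0.72s). Normal approximation: (q−m)/√(m(1−m)/s) ≈ z_{0.8} = 0.842, so s ≈ 0.28·0.72·(0.842)²/(0.37−0.28)² = 17.6.
At s = 17.6: P(θ<0.37) ≈ 0.806. Adjusting to match 0.8 gives s ≈ 16.52.
So α = 0.28·16.52 ≈ 4.63, β = 0.72·16.52 ≈ 11.89.

α ≈ 4.63, β ≈ 11.89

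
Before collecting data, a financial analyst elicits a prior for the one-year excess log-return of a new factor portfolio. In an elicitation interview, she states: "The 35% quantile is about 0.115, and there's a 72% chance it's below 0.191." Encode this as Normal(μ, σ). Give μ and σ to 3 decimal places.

The p-quantile of Normal(μ,σ) is μ + z_p·σ, with z_{0.35} = -0.3853 and z_{0.72} = 0.5828.
Eliminate σ: μ = (z₂·x₁ − z₁·x₂)/(z₂ − z₁) = (0.5828·0.115 − (-0.3853)·0.191)/0.9682 = 0.145.
Then σ = (x₂ − x₁)/(z₂ − z₁) = (0.191 − 0.115)/0.9682 = 0.078.

μ = 0.145, σ = 0.078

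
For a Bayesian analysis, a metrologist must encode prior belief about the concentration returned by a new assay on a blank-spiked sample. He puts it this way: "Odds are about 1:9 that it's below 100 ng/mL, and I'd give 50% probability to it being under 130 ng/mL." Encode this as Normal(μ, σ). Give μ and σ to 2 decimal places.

The p-quantile of Normal(μ,σ) is μ + z_p·σ, with z_{0.1} = -1.282 and z_{0.5} = 0.
Eliminate σ: μ = (z₂·x₁ − z₁·x₂)/(z₂ − z₁) = (0·100 − (-1.282)·130)/1.282 = 130.00.
Then σ = (x₂ − x₁)/(z₂ − z₁) = (130 − 100)/1.282 = 23.41.

μ = 130.00, σ = 23.41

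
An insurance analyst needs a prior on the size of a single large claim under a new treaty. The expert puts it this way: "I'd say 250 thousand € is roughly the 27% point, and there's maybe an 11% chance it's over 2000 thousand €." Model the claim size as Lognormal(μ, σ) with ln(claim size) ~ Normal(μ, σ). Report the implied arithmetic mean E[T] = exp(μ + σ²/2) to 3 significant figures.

E[T] ≈ 947 thousand €

If T ~ Lognormal(μ,σ) then ln T ~ Normal(μ,σ), so the p-quantile of ln T is μ + z_p·σ.
ln(250) = 5.521 and ln(2000) = 7.601; z_{0.27} = -0.6128, z_{0.89} = 1.227.
σ = (7.601 − 5.521)/(1.227 − (-0.6128)) = 1.131.
μ = 5.521 − (-0.6128)·1.131 = 6.214.
E[T] = exp(μ + σ²/2) = exp(6.214 + 0.6391) = 947 thousand €.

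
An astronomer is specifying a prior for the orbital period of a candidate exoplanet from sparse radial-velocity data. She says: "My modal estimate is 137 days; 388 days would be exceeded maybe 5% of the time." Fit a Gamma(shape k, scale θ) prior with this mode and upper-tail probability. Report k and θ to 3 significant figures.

k ≈ 3.47, θ ≈ 55.6

Gamma(k,θ) with k>1 has mode (k−1)θ, so θ = 137/(k−1).
Need P(X < 388) = 0.95 with θ tied to k this way. Start at k = 2, θ = 137: P(X<388) ≈ 0.774.
Too low — raise k to concentrate. Iterating converges to k ≈ 3.47.
Then θ = 137/(3.47−1) ≈ 55.6.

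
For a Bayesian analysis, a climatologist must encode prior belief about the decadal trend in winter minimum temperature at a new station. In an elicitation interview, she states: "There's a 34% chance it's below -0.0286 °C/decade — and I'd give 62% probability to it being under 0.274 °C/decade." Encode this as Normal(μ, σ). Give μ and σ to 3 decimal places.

For Normal(μ,σ), the p-quantile is μ + z_p·σ. Here z_{0.34} = -0.4125, z_{0.62} = 0.3055.
So -0.0286 = μ − 0.4125σ and 0.274 = μ + 0.3055σ.
Subtracting: σ = (0.274 − -0.0286)/(0.3055 − (-0.4125)) = 0.421.
Then μ = -0.0286 − (-0.4125)·0.421 = 0.145.

μ = 0.145, σ = 0.421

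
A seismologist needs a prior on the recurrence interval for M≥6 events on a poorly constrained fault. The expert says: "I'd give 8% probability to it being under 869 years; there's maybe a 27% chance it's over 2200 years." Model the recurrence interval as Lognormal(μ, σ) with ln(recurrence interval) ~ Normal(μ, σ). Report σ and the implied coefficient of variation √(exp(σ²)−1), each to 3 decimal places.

If T ~ Lognormal(μ,σ) then ln T ~ Normal(μ,σ), so the p-quantile of ln T is μ + z_p·σ.
ln(869) = 6.767 and ln(2200) = 7.696; z_{0.08} = -1.405, z_{0.73} = 0.6128.
σ = (7.696 − 6.767)/(0.6128 − (-1.405)) = 0.460.
μ = 6.767 − (-1.405)·0.460 = 7.414.
CV = √(exp(σ²)−1) = √(exp(0.2119)−1) = 0.486.

σ ≈ 0.460, CV ≈ 0.486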